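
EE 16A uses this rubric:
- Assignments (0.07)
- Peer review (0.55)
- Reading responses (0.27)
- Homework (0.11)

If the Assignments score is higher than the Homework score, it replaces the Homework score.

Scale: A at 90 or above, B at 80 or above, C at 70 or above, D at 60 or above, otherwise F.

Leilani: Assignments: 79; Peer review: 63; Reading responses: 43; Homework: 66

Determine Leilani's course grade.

Assignments (79) > Homework (66), so Homework counts as 79.
Weighted total:
  Assignments 79 × 0.07 = 5.53
  Peer review 63 × 0.55 = 34.65
  Reading responses 43 × 0.27 = 11.61
  Homework 79 × 0.11 = 8.69
Sum = 60.48
60.48 is ≥ 60 and < 70 → D

D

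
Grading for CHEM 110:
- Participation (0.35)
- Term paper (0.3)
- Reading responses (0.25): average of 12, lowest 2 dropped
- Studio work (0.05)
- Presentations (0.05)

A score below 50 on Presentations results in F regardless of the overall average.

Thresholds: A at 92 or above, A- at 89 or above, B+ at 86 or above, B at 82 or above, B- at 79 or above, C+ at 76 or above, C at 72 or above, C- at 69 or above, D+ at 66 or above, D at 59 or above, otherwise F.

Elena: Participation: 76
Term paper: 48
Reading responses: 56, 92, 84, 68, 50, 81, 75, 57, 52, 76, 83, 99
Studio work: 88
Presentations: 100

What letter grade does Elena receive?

C-

Reading responses: drop 50, 52 → average of remaining 10 = 771/10 = 77.1
Presentations score 100 ≥ 50: minimum met.
Weighted total:
  Participation 76 × 0.35 = 26.6
  Term paper 48 × 0.3 = 14.4
  Reading responses 77.1 × 0.25 = 19.275
  Studio work 88 × 0.05 = 4.4
  Presentations 100 × 0.05 = 5
Sum = 69.675
69.675 is ≥ 69 and < 72 → C-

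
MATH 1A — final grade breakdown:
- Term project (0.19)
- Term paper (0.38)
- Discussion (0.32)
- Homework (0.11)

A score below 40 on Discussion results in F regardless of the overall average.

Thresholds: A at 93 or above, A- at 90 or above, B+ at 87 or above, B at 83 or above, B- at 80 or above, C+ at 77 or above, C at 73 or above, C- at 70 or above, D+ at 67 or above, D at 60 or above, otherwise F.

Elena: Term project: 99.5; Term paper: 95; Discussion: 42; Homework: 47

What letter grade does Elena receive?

Discussion score 42 ≥ 40: minimum met.
Weighted total:
  Term project 99.5 × 0.19 = 18.905
  Term paper 95 × 0.38 = 36.1
  Discussion 42 × 0.32 = 13.44
  Homework 47 × 0.11 = 5.17
Sum = 73.615
73.615 is ≥ 73 and < 77 → C

C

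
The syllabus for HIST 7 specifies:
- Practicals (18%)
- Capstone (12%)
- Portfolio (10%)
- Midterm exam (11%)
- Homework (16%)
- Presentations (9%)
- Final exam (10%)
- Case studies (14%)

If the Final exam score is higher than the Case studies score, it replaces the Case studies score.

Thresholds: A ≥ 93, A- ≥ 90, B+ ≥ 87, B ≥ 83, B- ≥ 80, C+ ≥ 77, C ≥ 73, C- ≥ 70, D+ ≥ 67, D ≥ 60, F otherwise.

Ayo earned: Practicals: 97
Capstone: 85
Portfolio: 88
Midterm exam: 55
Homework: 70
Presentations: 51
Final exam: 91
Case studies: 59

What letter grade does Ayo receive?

Final exam (91) > Case studies (59), so Case studies counts as 91.
Weighted total:
  Practicals 97 × 0.18 = 17.46
  Capstone 85 × 0.12 = 10.2
  Portfolio 88 × 0.1 = 8.8
  Midterm exam 55 × 0.11 = 6.05
  Homework 70 × 0.16 = 11.2
  Presentations 51 × 0.09 = 4.59
  Final exam 91 × 0.1 = 9.1
  Case studies 91 × 0.14 = 12.74
Sum = 80.14
80.14 is ≥ 80 and < 83 → B-

B-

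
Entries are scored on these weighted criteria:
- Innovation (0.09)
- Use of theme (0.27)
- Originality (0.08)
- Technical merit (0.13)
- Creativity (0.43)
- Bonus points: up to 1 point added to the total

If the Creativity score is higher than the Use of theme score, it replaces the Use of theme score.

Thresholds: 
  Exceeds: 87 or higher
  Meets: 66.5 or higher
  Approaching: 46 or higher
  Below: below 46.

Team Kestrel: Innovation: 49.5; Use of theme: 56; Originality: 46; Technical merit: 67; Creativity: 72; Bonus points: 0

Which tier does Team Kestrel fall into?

Meets

Creativity (72) > Use of theme (56), so Use of theme counts as 72.
Weighted total:
  Innovation 49.5 × 0.09 = 4.455
  Use of theme 72 × 0.27 = 19.44
  Originality 46 × 0.08 = 3.68
  Technical merit 67 × 0.13 = 8.71
  Creativity 72 × 0.43 = 30.96
Sum = 67.245
Bonus points: 67.245 + 0 = 67.245
67.245 is ≥ 66.5 and < 87 → Meets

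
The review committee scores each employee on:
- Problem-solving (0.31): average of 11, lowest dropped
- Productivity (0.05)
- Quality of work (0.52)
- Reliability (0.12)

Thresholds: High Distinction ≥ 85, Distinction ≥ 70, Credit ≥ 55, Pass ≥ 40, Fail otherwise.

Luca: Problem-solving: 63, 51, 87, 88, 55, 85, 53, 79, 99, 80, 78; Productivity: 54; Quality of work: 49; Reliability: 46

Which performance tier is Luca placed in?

Credit

Problem-solving: drop 51 → average of remaining 10 = 767/10 = 76.7
Weighted total:
  Problem-solving 76.7 × 0.31 = 23.777
  Productivity 54 × 0.05 = 2.7
  Quality of work 49 × 0.52 = 25.48
  Reliability 46 × 0.12 = 5.52
Sum = 57.477
57.477 is ≥ 55 and < 70 → Credit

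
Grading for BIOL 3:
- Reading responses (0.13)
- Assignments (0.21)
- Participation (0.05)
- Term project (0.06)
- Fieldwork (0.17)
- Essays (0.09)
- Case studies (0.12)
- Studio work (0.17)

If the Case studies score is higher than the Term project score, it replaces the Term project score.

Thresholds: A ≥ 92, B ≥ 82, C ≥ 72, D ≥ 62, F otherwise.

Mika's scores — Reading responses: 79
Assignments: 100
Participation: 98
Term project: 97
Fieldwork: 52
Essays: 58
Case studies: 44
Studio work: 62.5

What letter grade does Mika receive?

Case studies (44) ≤ Term project (97), so Term project stays at 97.
Weighted total:
  Reading responses 79 × 0.13 = 10.27
  Assignments 100 × 0.21 = 21
  Participation 98 × 0.05 = 4.9
  Term project 97 × 0.06 = 5.82
  Fieldwork 52 × 0.17 = 8.84
  Essays 58 × 0.09 = 5.22
  Case studies 44 × 0.12 = 5.28
  Studio work 62.5 × 0.17 = 10.625
Sum = 71.955
71.955 is ≥ 62 and < 72 → D

D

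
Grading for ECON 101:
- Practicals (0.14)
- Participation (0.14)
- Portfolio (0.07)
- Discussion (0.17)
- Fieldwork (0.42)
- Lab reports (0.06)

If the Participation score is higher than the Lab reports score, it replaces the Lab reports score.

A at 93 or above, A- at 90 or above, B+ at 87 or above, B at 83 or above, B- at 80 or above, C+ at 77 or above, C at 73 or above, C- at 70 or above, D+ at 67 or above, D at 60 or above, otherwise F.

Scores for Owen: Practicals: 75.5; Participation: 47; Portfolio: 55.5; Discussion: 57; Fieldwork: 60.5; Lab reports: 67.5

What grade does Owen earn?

D

Participation (47) ≤ Lab reports (67.5), so Lab reports stays at 67.5.
Weighted total:
  Practicals 75.5 × 0.14 = 10.57
  Participation 47 × 0.14 = 6.58
  Portfolio 55.5 × 0.07 = 3.885
  Discussion 57 × 0.17 = 9.69
  Fieldwork 60.5 × 0.42 = 25.41
  Lab reports 67.5 × 0.06 = 4.05
Sum = 60.185
60.185 is ≥ 60 and < 67 → D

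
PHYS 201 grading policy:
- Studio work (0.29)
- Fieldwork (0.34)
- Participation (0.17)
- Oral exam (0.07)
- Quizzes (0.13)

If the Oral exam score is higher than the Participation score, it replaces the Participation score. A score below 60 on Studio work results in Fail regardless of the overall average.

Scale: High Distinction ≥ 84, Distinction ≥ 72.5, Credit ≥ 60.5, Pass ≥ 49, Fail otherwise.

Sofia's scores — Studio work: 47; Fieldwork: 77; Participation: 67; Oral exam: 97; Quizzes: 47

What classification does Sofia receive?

Oral exam (97) > Participation (67), so Participation counts as 97.
Studio work score 47 < 60: minimum not met.
Weighted total:
  Studio work 47 × 0.29 = 13.63
  Fieldwork 77 × 0.34 = 26.18
  Participation 97 × 0.17 = 16.49
  Oral exam 97 × 0.07 = 6.79
  Quizzes 47 × 0.13 = 6.11
Sum = 69.2
Because the Studio work minimum was not met, the result is Fail.

Fail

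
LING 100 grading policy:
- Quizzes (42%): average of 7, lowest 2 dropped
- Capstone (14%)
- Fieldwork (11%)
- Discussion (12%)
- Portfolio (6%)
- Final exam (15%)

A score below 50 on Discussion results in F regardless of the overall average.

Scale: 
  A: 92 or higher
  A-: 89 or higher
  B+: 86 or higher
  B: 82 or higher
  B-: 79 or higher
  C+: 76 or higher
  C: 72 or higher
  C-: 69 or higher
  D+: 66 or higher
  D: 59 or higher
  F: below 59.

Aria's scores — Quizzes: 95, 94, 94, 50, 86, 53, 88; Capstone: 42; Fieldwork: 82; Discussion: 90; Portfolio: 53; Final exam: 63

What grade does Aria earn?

C+

Quizzes: drop 50, 53 → average of remaining 5 = 457/5 = 91.4
Discussion score 90 ≥ 50: minimum met.
Weighted total:
  Quizzes 91.4 × 0.42 = 38.388
  Capstone 42 × 0.14 = 5.88
  Fieldwork 82 × 0.11 = 9.02
  Discussion 90 × 0.12 = 10.8
  Portfolio 53 × 0.06 = 3.18
  Final exam 63 × 0.15 = 9.45
Sum = 76.718
76.718 is ≥ 76 and < 79 → C+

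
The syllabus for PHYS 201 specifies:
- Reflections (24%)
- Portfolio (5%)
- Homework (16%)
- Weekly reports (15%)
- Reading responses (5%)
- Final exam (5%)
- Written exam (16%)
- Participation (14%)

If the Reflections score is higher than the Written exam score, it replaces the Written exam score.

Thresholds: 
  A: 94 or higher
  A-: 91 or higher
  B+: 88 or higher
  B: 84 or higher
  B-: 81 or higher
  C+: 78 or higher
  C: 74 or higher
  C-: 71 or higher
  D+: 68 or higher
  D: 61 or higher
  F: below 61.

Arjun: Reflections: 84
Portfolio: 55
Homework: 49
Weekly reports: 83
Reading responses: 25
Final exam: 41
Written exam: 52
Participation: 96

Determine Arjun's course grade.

Reflections (84) > Written exam (52), so Written exam counts as 84.
Weighted total:
  Reflections 84 × 0.24 = 20.16
  Portfolio 55 × 0.05 = 2.75
  Homework 49 × 0.16 = 7.84
  Weekly reports 83 × 0.15 = 12.45
  Reading responses 25 × 0.05 = 1.25
  Final exam 41 × 0.05 = 2.05
  Written exam 84 × 0.16 = 13.44
  Participation 96 × 0.14 = 13.44
Sum = 73.38
73.38 is ≥ 71 and < 74 → C-

C-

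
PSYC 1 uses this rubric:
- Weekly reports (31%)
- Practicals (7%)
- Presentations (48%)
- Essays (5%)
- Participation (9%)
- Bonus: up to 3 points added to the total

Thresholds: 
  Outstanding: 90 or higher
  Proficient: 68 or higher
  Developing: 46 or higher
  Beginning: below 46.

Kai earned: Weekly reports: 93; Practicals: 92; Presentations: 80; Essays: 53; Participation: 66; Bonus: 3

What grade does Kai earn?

Weighted total:
  Weekly reports 93 × 0.31 = 28.83
  Practicals 92 × 0.07 = 6.44
  Presentations 80 × 0.48 = 38.4
  Essays 53 × 0.05 = 2.65
  Participation 66 × 0.09 = 5.94
Sum = 82.26
Bonus: 82.26 + 3 = 85.26
85.26 is ≥ 68 and < 90 → Proficient

Proficient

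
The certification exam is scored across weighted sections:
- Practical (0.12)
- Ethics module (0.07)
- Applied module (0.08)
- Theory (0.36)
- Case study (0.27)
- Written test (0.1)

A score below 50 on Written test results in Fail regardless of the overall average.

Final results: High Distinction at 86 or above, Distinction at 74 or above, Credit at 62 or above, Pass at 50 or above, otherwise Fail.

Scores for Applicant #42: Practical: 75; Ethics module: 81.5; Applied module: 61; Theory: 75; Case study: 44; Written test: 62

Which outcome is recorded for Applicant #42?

Written test score 62 ≥ 50: minimum met.
Weighted total:
  Practical 75 × 0.12 = 9
  Ethics module 81.5 × 0.07 = 5.705
  Applied module 61 × 0.08 = 4.88
  Theory 75 × 0.36 = 27
  Case study 44 × 0.27 = 11.88
  Written test 62 × 0.1 = 6.2
Sum = 64.665
64.665 is ≥ 62 and < 74 → Credit

Credit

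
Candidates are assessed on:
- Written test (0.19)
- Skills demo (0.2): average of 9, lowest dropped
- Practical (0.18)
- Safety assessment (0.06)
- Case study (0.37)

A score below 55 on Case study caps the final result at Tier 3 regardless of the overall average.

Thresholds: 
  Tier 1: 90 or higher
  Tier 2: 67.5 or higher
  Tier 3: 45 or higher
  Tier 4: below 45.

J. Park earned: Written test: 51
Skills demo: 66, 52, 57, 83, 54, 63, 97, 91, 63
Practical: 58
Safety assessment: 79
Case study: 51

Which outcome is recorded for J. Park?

Skills demo: drop 52 → average of remaining 8 = 574/8 = 71.75
Case study score 51 < 55: minimum not met.
Weighted total:
  Written test 51 × 0.19 = 9.69
  Skills demo 71.75 × 0.2 = 14.35
  Practical 58 × 0.18 = 10.44
  Safety assessment 79 × 0.06 = 4.74
  Case study 51 × 0.37 = 18.87
Sum = 58.09
58.09 would be Tier 3; cap at Tier 3 applies → Tier 3.

Tier 3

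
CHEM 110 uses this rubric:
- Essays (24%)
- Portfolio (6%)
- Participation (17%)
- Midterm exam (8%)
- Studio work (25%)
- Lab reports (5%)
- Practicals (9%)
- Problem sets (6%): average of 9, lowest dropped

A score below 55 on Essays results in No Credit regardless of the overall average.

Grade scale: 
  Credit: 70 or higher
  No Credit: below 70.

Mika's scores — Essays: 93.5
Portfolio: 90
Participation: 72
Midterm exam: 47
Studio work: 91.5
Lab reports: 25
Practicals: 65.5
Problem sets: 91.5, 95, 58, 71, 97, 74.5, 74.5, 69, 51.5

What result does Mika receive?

Problem sets: drop 51.5 → average of remaining 8 = 630.5/8 = 78.8125
Essays score 93.5 ≥ 55: minimum met.
Weighted total:
  Essays 93.5 × 0.24 = 22.44
  Portfolio 90 × 0.06 = 5.4
  Participation 72 × 0.17 = 12.24
  Midterm exam 47 × 0.08 = 3.76
  Studio work 91.5 × 0.25 = 22.875
  Lab reports 25 × 0.05 = 1.25
  Practicals 65.5 × 0.09 = 5.895
  Problem sets 78.8125 × 0.06 = 4.72875
Sum = 78.58875
78.58875 ≥ 70 → Credit

Credit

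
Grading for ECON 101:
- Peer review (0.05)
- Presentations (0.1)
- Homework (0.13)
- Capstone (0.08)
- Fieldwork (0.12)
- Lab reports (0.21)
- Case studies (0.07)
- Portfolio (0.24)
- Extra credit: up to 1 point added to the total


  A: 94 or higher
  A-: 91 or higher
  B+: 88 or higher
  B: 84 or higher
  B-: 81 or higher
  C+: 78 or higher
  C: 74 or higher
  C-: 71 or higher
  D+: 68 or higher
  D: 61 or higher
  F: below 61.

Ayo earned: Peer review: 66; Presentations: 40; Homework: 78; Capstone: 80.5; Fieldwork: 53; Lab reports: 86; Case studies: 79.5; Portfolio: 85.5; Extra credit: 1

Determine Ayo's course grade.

C

Weighted total:
  Peer review 66 × 0.05 = 3.3
  Presentations 40 × 0.1 = 4
  Homework 78 × 0.13 = 10.14
  Capstone 80.5 × 0.08 = 6.44
  Fieldwork 53 × 0.12 = 6.36
  Lab reports 86 × 0.21 = 18.06
  Case studies 79.5 × 0.07 = 5.565
  Portfolio 85.5 × 0.24 = 20.52
Sum = 74.385
Extra credit: 74.385 + 1 = 75.385
75.385 is ≥ 74 and < 78 → C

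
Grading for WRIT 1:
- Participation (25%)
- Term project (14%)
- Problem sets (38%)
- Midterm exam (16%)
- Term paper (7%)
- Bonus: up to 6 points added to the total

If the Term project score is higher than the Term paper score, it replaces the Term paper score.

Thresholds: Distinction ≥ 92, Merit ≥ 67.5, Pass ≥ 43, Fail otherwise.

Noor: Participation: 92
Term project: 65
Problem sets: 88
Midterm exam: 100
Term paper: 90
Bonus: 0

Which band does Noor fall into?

Term project (65) ≤ Term paper (90), so Term paper stays at 90.
Weighted total:
  Participation 92 × 0.25 = 23
  Term project 65 × 0.14 = 9.1
  Problem sets 88 × 0.38 = 33.44
  Midterm exam 100 × 0.16 = 16
  Term paper 90 × 0.07 = 6.3
Sum = 87.84
Bonus: 87.84 + 0 = 87.84
87.84 is ≥ 67.5 and < 92 → Merit

Merit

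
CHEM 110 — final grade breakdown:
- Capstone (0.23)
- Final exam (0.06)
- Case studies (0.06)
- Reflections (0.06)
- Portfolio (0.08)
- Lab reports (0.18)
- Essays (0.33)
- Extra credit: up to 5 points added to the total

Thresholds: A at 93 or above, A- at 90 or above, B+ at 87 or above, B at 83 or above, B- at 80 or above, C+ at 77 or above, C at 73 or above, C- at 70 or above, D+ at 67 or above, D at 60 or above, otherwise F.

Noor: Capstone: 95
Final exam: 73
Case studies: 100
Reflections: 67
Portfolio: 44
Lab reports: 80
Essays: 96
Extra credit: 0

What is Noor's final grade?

Weighted total:
  Capstone 95 × 0.23 = 21.85
  Final exam 73 × 0.06 = 4.38
  Case studies 100 × 0.06 = 6
  Reflections 67 × 0.06 = 4.02
  Portfolio 44 × 0.08 = 3.52
  Lab reports 80 × 0.18 = 14.4
  Essays 96 × 0.33 = 31.68
Sum = 85.85
Extra credit: 85.85 + 0 = 85.85
85.85 is ≥ 83 and < 87 → B

B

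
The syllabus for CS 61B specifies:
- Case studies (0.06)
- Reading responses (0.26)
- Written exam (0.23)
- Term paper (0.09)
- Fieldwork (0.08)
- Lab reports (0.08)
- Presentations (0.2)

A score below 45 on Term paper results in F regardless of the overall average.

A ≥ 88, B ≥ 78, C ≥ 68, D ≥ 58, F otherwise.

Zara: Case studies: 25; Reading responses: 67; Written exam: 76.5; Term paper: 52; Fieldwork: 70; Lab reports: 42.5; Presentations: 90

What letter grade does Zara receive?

Term paper score 52 ≥ 45: minimum met.
Weighted total:
  Case studies 25 × 0.06 = 1.5
  Reading responses 67 × 0.26 = 17.42
  Written exam 76.5 × 0.23 = 17.595
  Term paper 52 × 0.09 = 4.68
  Fieldwork 70 × 0.08 = 5.6
  Lab reports 42.5 × 0.08 = 3.4
  Presentations 90 × 0.2 = 18
Sum = 68.195
68.195 is ≥ 68 and < 78 → C

C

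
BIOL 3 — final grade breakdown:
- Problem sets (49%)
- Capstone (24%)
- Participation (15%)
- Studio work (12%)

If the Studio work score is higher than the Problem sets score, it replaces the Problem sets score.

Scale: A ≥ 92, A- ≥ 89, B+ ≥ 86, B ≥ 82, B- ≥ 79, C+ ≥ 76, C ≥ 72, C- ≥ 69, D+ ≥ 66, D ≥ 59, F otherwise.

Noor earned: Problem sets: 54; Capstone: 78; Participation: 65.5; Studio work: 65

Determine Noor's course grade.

D+

Studio work (65) > Problem sets (54), so Problem sets counts as 65.
Weighted total:
  Problem sets 65 × 0.49 = 31.85
  Capstone 78 × 0.24 = 18.72
  Participation 65.5 × 0.15 = 9.825
  Studio work 65 × 0.12 = 7.8
Sum = 68.195
68.195 is ≥ 66 and < 69 → D+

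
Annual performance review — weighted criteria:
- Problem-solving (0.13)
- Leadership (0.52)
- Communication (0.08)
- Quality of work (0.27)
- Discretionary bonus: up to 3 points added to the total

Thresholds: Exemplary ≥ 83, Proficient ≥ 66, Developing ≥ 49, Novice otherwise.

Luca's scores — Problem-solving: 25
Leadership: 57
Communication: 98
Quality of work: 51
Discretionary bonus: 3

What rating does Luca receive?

Developing

Weighted total:
  Problem-solving 25 × 0.13 = 3.25
  Leadership 57 × 0.52 = 29.64
  Communication 98 × 0.08 = 7.84
  Quality of work 51 × 0.27 = 13.77
Sum = 54.5
Discretionary bonus: 54.5 + 3 = 57.5
57.5 is ≥ 49 and < 66 → Developing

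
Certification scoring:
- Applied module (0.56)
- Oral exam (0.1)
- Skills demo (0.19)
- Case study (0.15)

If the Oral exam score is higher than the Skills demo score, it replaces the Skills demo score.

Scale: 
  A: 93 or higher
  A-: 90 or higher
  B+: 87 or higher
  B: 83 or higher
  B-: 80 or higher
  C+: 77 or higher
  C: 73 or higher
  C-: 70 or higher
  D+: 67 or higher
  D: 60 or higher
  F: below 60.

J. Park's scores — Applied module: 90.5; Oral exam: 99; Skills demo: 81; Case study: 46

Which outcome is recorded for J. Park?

B

Oral exam (99) > Skills demo (81), so Skills demo counts as 99.
Weighted total:
  Applied module 90.5 × 0.56 = 50.68
  Oral exam 99 × 0.1 = 9.9
  Skills demo 99 × 0.19 = 18.81
  Case study 46 × 0.15 = 6.9
Sum = 86.29
86.29 is ≥ 83 and < 87 → B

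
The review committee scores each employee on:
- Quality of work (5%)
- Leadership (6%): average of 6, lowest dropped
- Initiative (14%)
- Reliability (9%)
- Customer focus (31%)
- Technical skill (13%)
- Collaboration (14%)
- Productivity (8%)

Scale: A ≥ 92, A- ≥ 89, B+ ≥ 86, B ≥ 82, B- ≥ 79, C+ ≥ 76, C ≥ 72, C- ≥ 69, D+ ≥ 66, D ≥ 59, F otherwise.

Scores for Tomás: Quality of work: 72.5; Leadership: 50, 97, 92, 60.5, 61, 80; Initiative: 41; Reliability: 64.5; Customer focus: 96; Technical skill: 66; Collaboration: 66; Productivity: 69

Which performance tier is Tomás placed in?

C

Leadership: drop 50 → average of remaining 5 = 390.5/5 = 78.1
Weighted total:
  Quality of work 72.5 × 0.05 = 3.625
  Leadership 78.1 × 0.06 = 4.686
  Initiative 41 × 0.14 = 5.74
  Reliability 64.5 × 0.09 = 5.805
  Customer focus 96 × 0.31 = 29.76
  Technical skill 66 × 0.13 = 8.58
  Collaboration 66 × 0.14 = 9.24
  Productivity 69 × 0.08 = 5.52
Sum = 72.956
72.956 is ≥ 72 and < 76 → C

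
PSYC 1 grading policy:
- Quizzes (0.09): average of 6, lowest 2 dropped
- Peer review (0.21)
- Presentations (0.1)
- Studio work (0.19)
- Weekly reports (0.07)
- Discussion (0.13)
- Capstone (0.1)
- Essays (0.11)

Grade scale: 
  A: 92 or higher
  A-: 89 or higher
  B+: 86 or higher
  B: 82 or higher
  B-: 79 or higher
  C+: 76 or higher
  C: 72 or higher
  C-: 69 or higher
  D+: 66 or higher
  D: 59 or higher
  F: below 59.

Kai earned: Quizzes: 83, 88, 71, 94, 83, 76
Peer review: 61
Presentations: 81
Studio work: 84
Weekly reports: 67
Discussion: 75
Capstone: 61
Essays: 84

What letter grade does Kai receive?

Quizzes: drop 71, 76 → average of remaining 4 = 348/4 = 87
Weighted total:
  Quizzes 87 × 0.09 = 7.83
  Peer review 61 × 0.21 = 12.81
  Presentations 81 × 0.1 = 8.1
  Studio work 84 × 0.19 = 15.96
  Weekly reports 67 × 0.07 = 4.69
  Discussion 75 × 0.13 = 9.75
  Capstone 61 × 0.1 = 6.1
  Essays 84 × 0.11 = 9.24
Sum = 74.48
74.48 is ≥ 72 and < 76 → C

C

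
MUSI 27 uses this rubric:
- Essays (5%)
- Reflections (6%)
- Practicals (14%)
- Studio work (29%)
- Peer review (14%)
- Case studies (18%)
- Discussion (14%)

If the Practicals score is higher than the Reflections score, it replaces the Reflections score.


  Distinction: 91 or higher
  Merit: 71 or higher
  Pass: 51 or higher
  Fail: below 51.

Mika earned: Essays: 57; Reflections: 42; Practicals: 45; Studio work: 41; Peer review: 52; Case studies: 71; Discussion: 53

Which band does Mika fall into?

Pass

Practicals (45) > Reflections (42), so Reflections counts as 45.
Weighted total:
  Essays 57 × 0.05 = 2.85
  Reflections 45 × 0.06 = 2.7
  Practicals 45 × 0.14 = 6.3
  Studio work 41 × 0.29 = 11.89
  Peer review 52 × 0.14 = 7.28
  Case studies 71 × 0.18 = 12.78
  Discussion 53 × 0.14 = 7.42
Sum = 51.22
51.22 is ≥ 51 and < 71 → Pass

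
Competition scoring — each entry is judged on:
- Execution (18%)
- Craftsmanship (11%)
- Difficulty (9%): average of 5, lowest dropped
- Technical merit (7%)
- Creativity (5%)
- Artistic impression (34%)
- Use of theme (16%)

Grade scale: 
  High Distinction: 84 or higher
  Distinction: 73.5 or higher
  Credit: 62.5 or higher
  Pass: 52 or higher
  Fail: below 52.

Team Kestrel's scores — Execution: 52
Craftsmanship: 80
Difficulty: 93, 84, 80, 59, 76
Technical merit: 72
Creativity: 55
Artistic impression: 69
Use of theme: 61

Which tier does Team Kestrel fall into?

Credit

Difficulty: drop 59 → average of remaining 4 = 333/4 = 83.25
Weighted total:
  Execution 52 × 0.18 = 9.36
  Craftsmanship 80 × 0.11 = 8.8
  Difficulty 83.25 × 0.09 = 7.4925
  Technical merit 72 × 0.07 = 5.04
  Creativity 55 × 0.05 = 2.75
  Artistic impression 69 × 0.34 = 23.46
  Use of theme 61 × 0.16 = 9.76
Sum = 66.6625
66.6625 is ≥ 62.5 and < 73.5 → Credit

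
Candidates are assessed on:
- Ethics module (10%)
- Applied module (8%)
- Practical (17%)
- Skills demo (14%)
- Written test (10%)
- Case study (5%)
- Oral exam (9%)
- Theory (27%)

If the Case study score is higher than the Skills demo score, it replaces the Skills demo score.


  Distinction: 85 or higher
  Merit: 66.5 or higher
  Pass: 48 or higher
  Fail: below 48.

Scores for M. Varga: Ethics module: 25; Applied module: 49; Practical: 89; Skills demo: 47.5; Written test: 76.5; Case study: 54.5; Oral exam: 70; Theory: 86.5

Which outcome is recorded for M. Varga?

Case study (54.5) > Skills demo (47.5), so Skills demo counts as 54.5.
Weighted total:
  Ethics module 25 × 0.1 = 2.5
  Applied module 49 × 0.08 = 3.92
  Practical 89 × 0.17 = 15.13
  Skills demo 54.5 × 0.14 = 7.63
  Written test 76.5 × 0.1 = 7.65
  Case study 54.5 × 0.05 = 2.725
  Oral exam 70 × 0.09 = 6.3
  Theory 86.5 × 0.27 = 23.355
Sum = 69.21
69.21 is ≥ 66.5 and < 85 → Merit

Merit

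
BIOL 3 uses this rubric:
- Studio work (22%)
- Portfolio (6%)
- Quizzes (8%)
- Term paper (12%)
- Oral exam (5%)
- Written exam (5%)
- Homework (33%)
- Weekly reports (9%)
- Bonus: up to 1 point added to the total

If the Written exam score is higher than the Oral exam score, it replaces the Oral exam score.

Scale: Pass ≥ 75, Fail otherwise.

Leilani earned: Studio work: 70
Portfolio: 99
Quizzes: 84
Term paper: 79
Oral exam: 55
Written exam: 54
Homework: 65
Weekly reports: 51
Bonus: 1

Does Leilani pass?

Fail

Written exam (54) ≤ Oral exam (55), so Oral exam stays at 55.
Weighted total:
  Studio work 70 × 0.22 = 15.4
  Portfolio 99 × 0.06 = 5.94
  Quizzes 84 × 0.08 = 6.72
  Term paper 79 × 0.12 = 9.48
  Oral exam 55 × 0.05 = 2.75
  Written exam 54 × 0.05 = 2.7
  Homework 65 × 0.33 = 21.45
  Weekly reports 51 × 0.09 = 4.59
Sum = 69.03
Bonus: 69.03 + 1 = 70.03
70.03 < 75 → Fail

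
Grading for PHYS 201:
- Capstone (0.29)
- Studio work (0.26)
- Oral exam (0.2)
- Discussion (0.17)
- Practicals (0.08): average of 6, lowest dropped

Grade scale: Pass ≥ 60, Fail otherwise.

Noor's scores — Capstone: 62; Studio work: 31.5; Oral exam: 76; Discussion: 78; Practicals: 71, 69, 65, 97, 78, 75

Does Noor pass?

Practicals: drop 65 → average of remaining 5 = 390/5 = 78
Weighted total:
  Capstone 62 × 0.29 = 17.98
  Studio work 31.5 × 0.26 = 8.19
  Oral exam 76 × 0.2 = 15.2
  Discussion 78 × 0.17 = 13.26
  Practicals 78 × 0.08 = 6.24
Sum = 60.87
60.87 ≥ 60 → Pass

Pass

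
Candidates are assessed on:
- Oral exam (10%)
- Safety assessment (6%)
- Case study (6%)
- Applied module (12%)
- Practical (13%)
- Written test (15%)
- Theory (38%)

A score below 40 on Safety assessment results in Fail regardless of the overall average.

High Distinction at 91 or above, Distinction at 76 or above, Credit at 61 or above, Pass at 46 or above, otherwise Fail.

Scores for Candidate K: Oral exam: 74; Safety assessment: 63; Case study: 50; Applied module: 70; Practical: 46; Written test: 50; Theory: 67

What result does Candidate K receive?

Safety assessment score 63 ≥ 40: minimum met.
Weighted total:
  Oral exam 74 × 0.1 = 7.4
  Safety assessment 63 × 0.06 = 3.78
  Case study 50 × 0.06 = 3
  Applied module 70 × 0.12 = 8.4
  Practical 46 × 0.13 = 5.98
  Written test 50 × 0.15 = 7.5
  Theory 67 × 0.38 = 25.46
Sum = 61.52
61.52 is ≥ 61 and < 76 → Credit

Credit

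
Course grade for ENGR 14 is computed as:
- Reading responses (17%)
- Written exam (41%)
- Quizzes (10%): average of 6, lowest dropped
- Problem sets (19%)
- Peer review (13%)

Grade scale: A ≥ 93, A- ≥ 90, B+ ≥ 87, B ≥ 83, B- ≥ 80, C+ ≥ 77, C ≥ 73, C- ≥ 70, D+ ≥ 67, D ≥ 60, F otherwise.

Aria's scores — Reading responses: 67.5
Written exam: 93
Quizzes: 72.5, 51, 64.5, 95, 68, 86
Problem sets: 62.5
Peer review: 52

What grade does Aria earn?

C

Quizzes: drop 51 → average of remaining 5 = 386/5 = 77.2
Weighted total:
  Reading responses 67.5 × 0.17 = 11.475
  Written exam 93 × 0.41 = 38.13
  Quizzes 77.2 × 0.1 = 7.72
  Problem sets 62.5 × 0.19 = 11.875
  Peer review 52 × 0.13 = 6.76
Sum = 75.96
75.96 is ≥ 73 and < 77 → C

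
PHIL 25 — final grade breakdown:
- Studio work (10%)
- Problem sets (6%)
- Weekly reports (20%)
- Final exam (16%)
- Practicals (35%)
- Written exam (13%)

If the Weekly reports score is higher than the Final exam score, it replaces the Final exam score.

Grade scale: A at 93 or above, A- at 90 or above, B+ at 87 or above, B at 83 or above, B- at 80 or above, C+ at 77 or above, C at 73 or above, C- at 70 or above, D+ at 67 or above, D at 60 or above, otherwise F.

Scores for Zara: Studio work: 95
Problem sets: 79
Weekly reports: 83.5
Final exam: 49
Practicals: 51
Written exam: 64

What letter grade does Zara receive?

C-

Weekly reports (83.5) > Final exam (49), so Final exam counts as 83.5.
Weighted total:
  Studio work 95 × 0.1 = 9.5
  Problem sets 79 × 0.06 = 4.74
  Weekly reports 83.5 × 0.2 = 16.7
  Final exam 83.5 × 0.16 = 13.36
  Practicals 51 × 0.35 = 17.85
  Written exam 64 × 0.13 = 8.32
Sum = 70.47
70.47 is ≥ 70 and < 73 → C-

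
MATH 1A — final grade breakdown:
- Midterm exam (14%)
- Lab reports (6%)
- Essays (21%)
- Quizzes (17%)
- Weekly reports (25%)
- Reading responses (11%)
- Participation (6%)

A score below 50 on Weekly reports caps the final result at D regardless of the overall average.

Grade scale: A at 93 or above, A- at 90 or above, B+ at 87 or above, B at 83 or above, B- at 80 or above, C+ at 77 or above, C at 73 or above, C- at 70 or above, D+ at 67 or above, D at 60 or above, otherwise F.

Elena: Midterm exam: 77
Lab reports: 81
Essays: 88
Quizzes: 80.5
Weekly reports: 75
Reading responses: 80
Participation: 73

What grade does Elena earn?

Weekly reports score 75 ≥ 50: minimum met.
Weighted total:
  Midterm exam 77 × 0.14 = 10.78
  Lab reports 81 × 0.06 = 4.86
  Essays 88 × 0.21 = 18.48
  Quizzes 80.5 × 0.17 = 13.685
  Weekly reports 75 × 0.25 = 18.75
  Reading responses 80 × 0.11 = 8.8
  Participation 73 × 0.06 = 4.38
Sum = 79.735
79.735 is ≥ 77 and < 80 → C+

C+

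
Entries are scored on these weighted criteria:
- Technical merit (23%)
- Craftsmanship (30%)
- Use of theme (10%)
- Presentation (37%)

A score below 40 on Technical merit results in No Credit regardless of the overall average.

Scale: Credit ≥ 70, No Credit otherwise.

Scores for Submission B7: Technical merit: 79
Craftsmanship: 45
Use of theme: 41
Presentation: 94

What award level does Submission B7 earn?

Technical merit score 79 ≥ 40: minimum met.
Weighted total:
  Technical merit 79 × 0.23 = 18.17
  Craftsmanship 45 × 0.3 = 13.5
  Use of theme 41 × 0.1 = 4.1
  Presentation 94 × 0.37 = 34.78
Sum = 70.55
70.55 ≥ 70 → Credit

Credit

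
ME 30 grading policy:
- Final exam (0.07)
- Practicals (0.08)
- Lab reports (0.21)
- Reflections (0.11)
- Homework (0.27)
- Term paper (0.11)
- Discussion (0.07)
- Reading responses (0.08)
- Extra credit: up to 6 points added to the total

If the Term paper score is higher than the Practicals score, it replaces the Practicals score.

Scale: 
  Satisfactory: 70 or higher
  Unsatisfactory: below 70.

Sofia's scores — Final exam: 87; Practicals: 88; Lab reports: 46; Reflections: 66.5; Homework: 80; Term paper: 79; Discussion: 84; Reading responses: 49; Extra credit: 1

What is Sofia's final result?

Term paper (79) ≤ Practicals (88), so Practicals stays at 88.
Weighted total:
  Final exam 87 × 0.07 = 6.09
  Practicals 88 × 0.08 = 7.04
  Lab reports 46 × 0.21 = 9.66
  Reflections 66.5 × 0.11 = 7.315
  Homework 80 × 0.27 = 21.6
  Term paper 79 × 0.11 = 8.69
  Discussion 84 × 0.07 = 5.88
  Reading responses 49 × 0.08 = 3.92
Sum = 70.195
Extra credit: 70.195 + 1 = 71.195
71.195 ≥ 70 → Satisfactory

Satisfactory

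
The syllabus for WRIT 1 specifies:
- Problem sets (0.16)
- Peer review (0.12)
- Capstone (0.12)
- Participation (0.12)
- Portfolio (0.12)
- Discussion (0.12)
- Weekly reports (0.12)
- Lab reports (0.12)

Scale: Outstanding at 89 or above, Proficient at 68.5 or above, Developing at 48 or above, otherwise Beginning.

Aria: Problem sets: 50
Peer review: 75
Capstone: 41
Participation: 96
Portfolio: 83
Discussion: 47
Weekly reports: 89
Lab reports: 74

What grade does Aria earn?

Proficient

Weighted total:
  Problem sets 50 × 0.16 = 8
  Peer review 75 × 0.12 = 9
  Capstone 41 × 0.12 = 4.92
  Participation 96 × 0.12 = 11.52
  Portfolio 83 × 0.12 = 9.96
  Discussion 47 × 0.12 = 5.64
  Weekly reports 89 × 0.12 = 10.68
  Lab reports 74 × 0.12 = 8.88
Sum = 68.6
68.6 is ≥ 68.5 and < 89 → Proficient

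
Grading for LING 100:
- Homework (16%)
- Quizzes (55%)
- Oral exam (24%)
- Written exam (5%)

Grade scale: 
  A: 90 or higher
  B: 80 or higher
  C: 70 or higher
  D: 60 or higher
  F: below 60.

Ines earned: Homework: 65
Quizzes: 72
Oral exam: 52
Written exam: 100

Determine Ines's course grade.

Weighted total:
  Homework 65 × 0.16 = 10.4
  Quizzes 72 × 0.55 = 39.6
  Oral exam 52 × 0.24 = 12.48
  Written exam 100 × 0.05 = 5
Sum = 67.48
67.48 is ≥ 60 and < 70 → D

D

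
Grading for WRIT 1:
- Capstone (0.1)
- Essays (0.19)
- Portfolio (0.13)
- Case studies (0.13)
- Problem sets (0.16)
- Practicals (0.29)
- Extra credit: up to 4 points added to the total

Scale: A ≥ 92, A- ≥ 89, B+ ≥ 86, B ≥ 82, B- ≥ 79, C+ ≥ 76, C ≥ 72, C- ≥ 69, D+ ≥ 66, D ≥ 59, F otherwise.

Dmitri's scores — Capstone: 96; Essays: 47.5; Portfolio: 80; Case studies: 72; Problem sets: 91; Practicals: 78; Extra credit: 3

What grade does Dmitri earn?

Weighted total:
  Capstone 96 × 0.1 = 9.6
  Essays 47.5 × 0.19 = 9.025
  Portfolio 80 × 0.13 = 10.4
  Case studies 72 × 0.13 = 9.36
  Problem sets 91 × 0.16 = 14.56
  Practicals 78 × 0.29 = 22.62
Sum = 75.565
Extra credit: 75.565 + 3 = 78.565
78.565 is ≥ 76 and < 79 → C+

C+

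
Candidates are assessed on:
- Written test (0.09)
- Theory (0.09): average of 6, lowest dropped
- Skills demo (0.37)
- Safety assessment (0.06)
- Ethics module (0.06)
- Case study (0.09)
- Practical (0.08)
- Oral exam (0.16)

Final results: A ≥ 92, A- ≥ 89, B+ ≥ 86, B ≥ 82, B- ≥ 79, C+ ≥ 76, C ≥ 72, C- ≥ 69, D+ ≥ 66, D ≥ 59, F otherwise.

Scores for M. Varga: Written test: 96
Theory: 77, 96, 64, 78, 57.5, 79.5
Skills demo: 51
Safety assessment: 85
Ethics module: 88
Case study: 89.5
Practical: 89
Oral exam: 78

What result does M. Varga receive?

C

Theory: drop 57.5 → average of remaining 5 = 394.5/5 = 78.9
Weighted total:
  Written test 96 × 0.09 = 8.64
  Theory 78.9 × 0.09 = 7.101
  Skills demo 51 × 0.37 = 18.87
  Safety assessment 85 × 0.06 = 5.1
  Ethics module 88 × 0.06 = 5.28
  Case study 89.5 × 0.09 = 8.055
  Practical 89 × 0.08 = 7.12
  Oral exam 78 × 0.16 = 12.48
Sum = 72.646
72.646 is ≥ 72 and < 76 → C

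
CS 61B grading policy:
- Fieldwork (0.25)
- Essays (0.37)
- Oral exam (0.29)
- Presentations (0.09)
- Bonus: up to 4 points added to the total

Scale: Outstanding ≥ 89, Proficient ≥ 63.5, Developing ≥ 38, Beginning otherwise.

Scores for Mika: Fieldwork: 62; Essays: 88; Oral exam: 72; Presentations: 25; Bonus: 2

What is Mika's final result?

Weighted total:
  Fieldwork 62 × 0.25 = 15.5
  Essays 88 × 0.37 = 32.56
  Oral exam 72 × 0.29 = 20.88
  Presentations 25 × 0.09 = 2.25
Sum = 71.19
Bonus: 71.19 + 2 = 73.19
73.19 is ≥ 63.5 and < 89 → Proficient

Proficient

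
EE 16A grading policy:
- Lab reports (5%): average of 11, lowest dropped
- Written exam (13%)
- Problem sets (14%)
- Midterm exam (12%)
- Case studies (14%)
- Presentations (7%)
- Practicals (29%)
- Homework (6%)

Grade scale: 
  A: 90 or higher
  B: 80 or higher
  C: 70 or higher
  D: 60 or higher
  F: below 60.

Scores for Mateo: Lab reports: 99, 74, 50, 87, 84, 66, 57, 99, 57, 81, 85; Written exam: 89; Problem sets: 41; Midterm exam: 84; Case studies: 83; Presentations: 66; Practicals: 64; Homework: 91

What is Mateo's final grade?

C

Lab reports: drop 50 → average of remaining 10 = 789/10 = 78.9
Weighted total:
  Lab reports 78.9 × 0.05 = 3.945
  Written exam 89 × 0.13 = 11.57
  Problem sets 41 × 0.14 = 5.74
  Midterm exam 84 × 0.12 = 10.08
  Case studies 83 × 0.14 = 11.62
  Presentations 66 × 0.07 = 4.62
  Practicals 64 × 0.29 = 18.56
  Homework 91 × 0.06 = 5.46
Sum = 71.595
71.595 is ≥ 70 and < 80 → C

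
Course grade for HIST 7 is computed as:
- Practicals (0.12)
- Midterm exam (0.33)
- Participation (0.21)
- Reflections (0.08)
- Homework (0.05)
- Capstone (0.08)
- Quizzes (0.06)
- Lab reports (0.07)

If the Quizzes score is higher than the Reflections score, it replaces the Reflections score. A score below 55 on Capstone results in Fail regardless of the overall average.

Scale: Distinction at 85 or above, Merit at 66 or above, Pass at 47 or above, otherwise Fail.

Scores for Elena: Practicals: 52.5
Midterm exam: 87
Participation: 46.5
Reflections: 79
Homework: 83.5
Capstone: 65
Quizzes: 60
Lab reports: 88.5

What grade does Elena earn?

Merit

Quizzes (60) ≤ Reflections (79), so Reflections stays at 79.
Capstone score 65 ≥ 55: minimum met.
Weighted total:
  Practicals 52.5 × 0.12 = 6.3
  Midterm exam 87 × 0.33 = 28.71
  Participation 46.5 × 0.21 = 9.765
  Reflections 79 × 0.08 = 6.32
  Homework 83.5 × 0.05 = 4.175
  Capstone 65 × 0.08 = 5.2
  Quizzes 60 × 0.06 = 3.6
  Lab reports 88.5 × 0.07 = 6.195
Sum = 70.265
70.265 is ≥ 66 and < 85 → Merit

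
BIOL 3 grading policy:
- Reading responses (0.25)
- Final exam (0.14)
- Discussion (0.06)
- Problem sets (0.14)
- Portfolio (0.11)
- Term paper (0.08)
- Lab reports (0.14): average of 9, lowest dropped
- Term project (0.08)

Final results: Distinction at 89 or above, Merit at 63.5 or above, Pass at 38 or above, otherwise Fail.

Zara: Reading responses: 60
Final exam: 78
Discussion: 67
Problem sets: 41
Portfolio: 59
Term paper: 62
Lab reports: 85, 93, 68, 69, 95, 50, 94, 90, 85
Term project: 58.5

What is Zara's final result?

Lab reports: drop 50 → average of remaining 8 = 679/8 = 84.875
Weighted total:
  Reading responses 60 × 0.25 = 15
  Final exam 78 × 0.14 = 10.92
  Discussion 67 × 0.06 = 4.02
  Problem sets 41 × 0.14 = 5.74
  Portfolio 59 × 0.11 = 6.49
  Term paper 62 × 0.08 = 4.96
  Lab reports 84.875 × 0.14 = 11.8825
  Term project 58.5 × 0.08 = 4.68
Sum = 63.6925
63.6925 is ≥ 63.5 and < 89 → Merit

Merit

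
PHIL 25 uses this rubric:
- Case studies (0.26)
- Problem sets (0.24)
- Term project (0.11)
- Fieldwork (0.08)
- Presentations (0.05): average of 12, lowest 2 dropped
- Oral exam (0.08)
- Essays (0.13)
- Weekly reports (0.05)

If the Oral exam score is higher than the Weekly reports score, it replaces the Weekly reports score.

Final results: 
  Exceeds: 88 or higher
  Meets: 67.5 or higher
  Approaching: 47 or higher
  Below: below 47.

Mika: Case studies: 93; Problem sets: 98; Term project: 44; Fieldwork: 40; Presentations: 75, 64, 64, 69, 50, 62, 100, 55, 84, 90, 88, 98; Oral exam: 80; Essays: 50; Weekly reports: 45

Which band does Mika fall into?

Meets

Presentations: drop 50, 55 → average of remaining 10 = 794/10 = 79.4
Oral exam (80) > Weekly reports (45), so Weekly reports counts as 80.
Weighted total:
  Case studies 93 × 0.26 = 24.18
  Problem sets 98 × 0.24 = 23.52
  Term project 44 × 0.11 = 4.84
  Fieldwork 40 × 0.08 = 3.2
  Presentations 79.4 × 0.05 = 3.97
  Oral exam 80 × 0.08 = 6.4
  Essays 50 × 0.13 = 6.5
  Weekly reports 80 × 0.05 = 4
Sum = 76.61
76.61 is ≥ 67.5 and < 88 → Meets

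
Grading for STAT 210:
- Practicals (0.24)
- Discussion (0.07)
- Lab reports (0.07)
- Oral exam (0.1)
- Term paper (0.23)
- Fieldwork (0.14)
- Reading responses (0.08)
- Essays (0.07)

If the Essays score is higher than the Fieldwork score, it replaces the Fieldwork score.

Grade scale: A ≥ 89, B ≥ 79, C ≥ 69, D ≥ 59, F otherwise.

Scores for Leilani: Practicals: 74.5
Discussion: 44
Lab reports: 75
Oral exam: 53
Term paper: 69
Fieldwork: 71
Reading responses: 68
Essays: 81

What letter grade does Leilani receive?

Essays (81) > Fieldwork (71), so Fieldwork counts as 81.
Weighted total:
  Practicals 74.5 × 0.24 = 17.88
  Discussion 44 × 0.07 = 3.08
  Lab reports 75 × 0.07 = 5.25
  Oral exam 53 × 0.1 = 5.3
  Term paper 69 × 0.23 = 15.87
  Fieldwork 81 × 0.14 = 11.34
  Reading responses 68 × 0.08 = 5.44
  Essays 81 × 0.07 = 5.67
Sum = 69.83
69.83 is ≥ 69 and < 79 → C

C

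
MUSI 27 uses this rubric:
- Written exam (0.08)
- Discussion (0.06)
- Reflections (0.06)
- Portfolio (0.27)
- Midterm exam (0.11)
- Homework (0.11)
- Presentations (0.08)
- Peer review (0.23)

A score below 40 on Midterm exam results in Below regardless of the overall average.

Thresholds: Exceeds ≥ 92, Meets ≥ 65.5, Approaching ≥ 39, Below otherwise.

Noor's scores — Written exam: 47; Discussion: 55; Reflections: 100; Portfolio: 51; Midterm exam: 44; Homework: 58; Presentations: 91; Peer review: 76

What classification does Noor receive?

Approaching

Midterm exam score 44 ≥ 40: minimum met.
Weighted total:
  Written exam 47 × 0.08 = 3.76
  Discussion 55 × 0.06 = 3.3
  Reflections 100 × 0.06 = 6
  Portfolio 51 × 0.27 = 13.77
  Midterm exam 44 × 0.11 = 4.84
  Homework 58 × 0.11 = 6.38
  Presentations 91 × 0.08 = 7.28
  Peer review 76 × 0.23 = 17.48
Sum = 62.81
62.81 is ≥ 39 and < 65.5 → Approaching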